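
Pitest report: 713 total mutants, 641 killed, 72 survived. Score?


Mutation score = killed / total * 100
Mutation score = 641 / 713 * 100
Mutation score = 89.9%

89.9%


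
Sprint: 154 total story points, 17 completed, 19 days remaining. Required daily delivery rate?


Formula: Required rate = Remaining points / Days left
Remaining = 154 - 17 = 137 points
Required rate = 137 / 19 = 7.21 points/day

7.21 points/day


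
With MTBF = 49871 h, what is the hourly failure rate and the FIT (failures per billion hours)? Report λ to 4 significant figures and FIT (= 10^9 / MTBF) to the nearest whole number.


Formula: λ = 1 / MTBF; FIT = λ × 1e9 = 1e9 / MTBF
λ = 1 / 49871 ≈ 2.005e-05 failures/hour
FIT = 1e9 / 49871 ≈ 20052 failures per 1e9 hours (nearest whole number)

λ = 2.005e-05 /h, FIT = 20052


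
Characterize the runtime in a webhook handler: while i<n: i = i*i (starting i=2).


Reasoning: squaring drives double-exponential growth; iterations ~ log log n
Complexity: O(log log n)

O(log log n)


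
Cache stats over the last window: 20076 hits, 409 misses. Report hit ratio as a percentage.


Formula: hit rate = hits / (hits + misses) * 100
hit rate = 20076 / (20076 + 409) * 100
hit rate = 20076 / 20485 * 100
hit rate = 98.0%

98.0%


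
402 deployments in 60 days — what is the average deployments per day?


Formula: deployments per day = releases / days
= 402 / 60
= 6.7 deploys/day
(equivalently, 46.9 deploys/week)

6.7 deploys/day


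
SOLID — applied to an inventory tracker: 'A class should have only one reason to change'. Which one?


This describes the Single Responsibility Principle (SRP)

Single Responsibility Principle (SRP)


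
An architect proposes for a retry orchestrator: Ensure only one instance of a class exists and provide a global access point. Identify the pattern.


This matches the Singleton pattern

Singleton


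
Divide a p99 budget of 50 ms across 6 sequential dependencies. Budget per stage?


Formula: per_stage = total_budget / stages
per_stage = 50 / 6
per_stage = 8.33 ms

8.33 ms


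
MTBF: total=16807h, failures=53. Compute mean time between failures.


Formula: MTBF = Total operating time / Number of failures
MTBF = 16807 / 53
MTBF = 317.11 hours

317.11 hours


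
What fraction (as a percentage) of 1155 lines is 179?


Coverage = covered / total * 100
Coverage = 179 / 1155 * 100
Coverage = 15.5%

15.5%


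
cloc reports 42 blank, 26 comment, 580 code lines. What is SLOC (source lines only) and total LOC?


Total LOC = blank + comment + code
Total LOC = 42 + 26 + 580 = 648
SLOC (source only) = code = 580

Total LOC: 648, SLOC: 580


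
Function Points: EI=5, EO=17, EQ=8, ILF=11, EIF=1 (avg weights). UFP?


UFP = EI*4 + EO*5 + EQ*4 + ILF*10 + EIF*7
UFP = 5*4 + 17*5 + 8*4 + 11*10 + 1*7
UFP = 20 + 85 + 32 + 110 + 7
UFP = 254

254


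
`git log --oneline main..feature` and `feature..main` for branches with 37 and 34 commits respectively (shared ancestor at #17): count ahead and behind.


Common ancestor: commit #17
feature commits after divergence: 37 - 17 = 20
main commits after divergence: 34 - 17 = 17
feature is 20 commits ahead of main
main is 17 commits ahead of feature

feature ahead: 20, main ahead: 17


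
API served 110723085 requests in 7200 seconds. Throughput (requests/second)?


Formula: throughput = requests / seconds
throughput = 110723085 / 7200
throughput = 15378.21 requests/second

15378.21 requests/second


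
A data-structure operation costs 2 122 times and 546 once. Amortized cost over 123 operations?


Formula: Amortized cost = Total cost / Operations
Total cost = (122 * 2) + (1 * 546)
Total cost = 244 + 546 = 790
Amortized = 790 / 123 = 6.4228

6.4228


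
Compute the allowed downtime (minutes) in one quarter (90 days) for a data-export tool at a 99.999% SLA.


Formula: allowed downtime = period * (100 - SLA) / 100
Period (quarter (90 days)) = 129600 minutes
Unavailability fraction = (100 - 99.999) / 100
Allowed downtime = 129600 * (100 - 99.999) / 100
Allowed downtime = 1.296 minutes

1.296 minutes


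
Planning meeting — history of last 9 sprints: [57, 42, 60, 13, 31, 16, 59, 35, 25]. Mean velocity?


Formula: Avg velocity = Total points / Number of sprints
Points: [57, 42, 60, 13, 31, 16, 59, 35, 25]
Sum = 57 + 42 + 60 + 13 + 31 + 16 + 59 + 35 + 25 = 338
Avg velocity = 338 / 9 = 37.56 points/sprint

37.56 points/sprint


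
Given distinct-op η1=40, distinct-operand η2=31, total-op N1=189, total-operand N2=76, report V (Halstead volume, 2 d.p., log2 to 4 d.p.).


Formula: V = N * log2(η), where N = N1 + N2 and η = η1 + η2
η = 40 + 31 = 71
N = 189 + 76 = 265
log2(71) ≈ 6.1497
V = 265 * 6.1497 = 1629.67

1629.67


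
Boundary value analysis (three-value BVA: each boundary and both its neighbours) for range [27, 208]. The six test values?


Range: [27, 208]
Boundaries: just below min, min, min+1, max-1, max, just above max
Values: [26, 27, 28, 207, 208, 209]

[26, 27, 28, 207, 208, 209]


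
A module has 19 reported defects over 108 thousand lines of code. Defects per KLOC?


Defect density = defects / KLOC
Defect density = 19 / 108
Defect density = 0.176 defects/KLOC

0.176 defects/KLOC


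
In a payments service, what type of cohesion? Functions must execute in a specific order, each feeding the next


Reasoning: Output of one is input to next
Type: Sequential cohesion

Sequential cohesion


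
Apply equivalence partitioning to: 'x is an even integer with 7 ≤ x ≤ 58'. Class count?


Constraint: even integers in [7, 58]
Class 1: x < 7 — out-of-range invalid
Class 2: x in [7,58] but odd — wrong type invalid
Class 3: x in [7,58] and even — valid
Class 4: x > 58 — out-of-range invalid
Total equivalence classes: 4

4 equivalence classes


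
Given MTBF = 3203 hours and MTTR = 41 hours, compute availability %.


Availability = MTBF / (MTBF + MTTR)
Availability = 3203 / (3203 + 41)
Availability = 3203 / 3244
Availability = 98.7361%

98.7361%


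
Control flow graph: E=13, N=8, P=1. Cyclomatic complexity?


Formula: V(G) = E - N + 2P
V(G) = 13 - 8 + 2*1
V(G) = 5 + 2
V(G) = 7

7


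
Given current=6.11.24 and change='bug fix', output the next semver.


Current: 6.11.24
Change category: 'bug fix' → patch bump
SemVer rule: patch bump → increment PATCH (MAJOR and MINOR unchanged)
New: 6.11.25

6.11.25


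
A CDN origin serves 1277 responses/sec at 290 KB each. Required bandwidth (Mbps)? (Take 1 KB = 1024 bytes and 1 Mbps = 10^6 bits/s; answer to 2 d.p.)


Formula: Mbps = payload_bytes * RPS * 8 / 1e6
Payload per request = 290 KB = 290 * 1024 = 296960 bytes
Total bytes/sec = 296960 * 1277 = 379217920
Total bits/sec = 379217920 * 8 = 3033743360
Mbps = 3033743360 / 1e6 = 3033.74

3033.74 Mbps


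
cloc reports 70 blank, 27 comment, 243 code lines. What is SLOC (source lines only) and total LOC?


Total LOC = blank + comment + code
Total LOC = 70 + 27 + 243 = 340
SLOC (source only) = code = 243

Total LOC: 340, SLOC: 243


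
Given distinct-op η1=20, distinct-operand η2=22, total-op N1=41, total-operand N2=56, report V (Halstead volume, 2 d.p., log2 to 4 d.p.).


Formula: V = N * log2(η), where N = N1 + N2 and η = η1 + η2
η = 20 + 22 = 42
N = 41 + 56 = 97
log2(42) ≈ 5.3923
V = 97 * 5.3923 = 523.05

523.05


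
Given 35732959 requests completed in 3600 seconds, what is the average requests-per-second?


Formula: throughput = requests / seconds
throughput = 35732959 / 3600
throughput = 9925.82 requests/second

9925.82 requests/second


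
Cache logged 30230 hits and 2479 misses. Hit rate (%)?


Formula: hit rate = hits / (hits + misses) * 100
hit rate = 30230 / (30230 + 2479) * 100
hit rate = 30230 / 32709 * 100
hit rate = 92.42%

92.42%


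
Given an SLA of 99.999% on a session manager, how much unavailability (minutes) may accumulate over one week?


Formula: allowed downtime = period * (100 - SLA) / 100
Period (week) = 10080 minutes
Unavailability fraction = (100 - 99.999) / 100
Allowed downtime = 10080 * (100 - 99.999) / 100
Allowed downtime = 0.1008 minutes

0.1008 minutes


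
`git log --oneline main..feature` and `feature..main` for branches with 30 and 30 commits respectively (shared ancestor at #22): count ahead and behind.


Common ancestor: commit #22
feature commits after divergence: 30 - 22 = 8
main commits after divergence: 30 - 22 = 8
feature is 8 commits ahead of main
main is 8 commits ahead of feature

feature ahead: 8, main ahead: 8


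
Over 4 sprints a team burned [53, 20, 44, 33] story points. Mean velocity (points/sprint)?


Formula: Avg velocity = Total points / Number of sprints
Points: [53, 20, 44, 33]
Sum = 53 + 20 + 44 + 33 = 150
Avg velocity = 150 / 4 = 37.5 points/sprint

37.5 points/sprint


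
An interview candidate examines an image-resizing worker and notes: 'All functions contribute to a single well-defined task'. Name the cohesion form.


Reasoning: Best: single purpose
Type: Functional cohesion

Functional cohesion


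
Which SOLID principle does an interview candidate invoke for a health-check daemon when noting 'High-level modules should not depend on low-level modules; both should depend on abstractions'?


This describes the Dependency Inversion Principle (DIP)

Dependency Inversion Principle (DIP)


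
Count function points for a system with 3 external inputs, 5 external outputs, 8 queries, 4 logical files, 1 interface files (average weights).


UFP = EI*4 + EO*5 + EQ*4 + ILF*10 + EIF*7
UFP = 3*4 + 5*5 + 8*4 + 4*10 + 1*7
UFP = 12 + 25 + 32 + 40 + 7
UFP = 116

116


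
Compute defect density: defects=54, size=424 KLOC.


Defect density = defects / KLOC
Defect density = 54 / 424
Defect density = 0.127 defects/KLOC

0.127 defects/KLOC


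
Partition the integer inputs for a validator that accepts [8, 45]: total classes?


Valid range: [8, 45]
Class 1: x < 8 — invalid
Class 2: 8 ≤ x ≤ 45 — valid
Class 3: x > 45 — invalid
Total equivalence classes: 3

3 equivalence classes


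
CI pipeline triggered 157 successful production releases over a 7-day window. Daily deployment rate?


Formula: deployments per day = releases / days
= 157 / 7
= 22.429 deploys/day
(equivalently, 157.0 deploys/week)

22.429 deploys/day


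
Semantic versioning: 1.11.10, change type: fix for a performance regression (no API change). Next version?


Current: 1.11.10
Change category: 'fix for a performance regression (no API change)' → patch bump
SemVer rule: patch bump → increment PATCH (MAJOR and MINOR unchanged)
New: 1.11.11

1.11.11


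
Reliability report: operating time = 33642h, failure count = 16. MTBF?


Formula: MTBF = Total operating time / Number of failures
MTBF = 33642 / 16
MTBF = 2102.63 hours

2102.63 hours


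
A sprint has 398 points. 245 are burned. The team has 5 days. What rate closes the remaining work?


Formula: Required rate = Remaining points / Days left
Remaining = 398 - 245 = 153 points
Required rate = 153 / 5 = 30.6 points/day

30.6 points/day


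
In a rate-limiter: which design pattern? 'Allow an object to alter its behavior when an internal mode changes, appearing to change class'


This matches the State pattern

State


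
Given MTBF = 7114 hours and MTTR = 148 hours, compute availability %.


Availability = MTBF / (MTBF + MTTR)
Availability = 7114 / (7114 + 148)
Availability = 7114 / 7262
Availability = 97.962%

97.962%


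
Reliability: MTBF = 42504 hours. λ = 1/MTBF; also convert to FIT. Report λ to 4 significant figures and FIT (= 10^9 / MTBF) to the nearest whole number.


Formula: λ = 1 / MTBF; FIT = λ × 1e9 = 1e9 / MTBF
λ = 1 / 42504 ≈ 2.353e-05 failures/hour
FIT = 1e9 / 42504 ≈ 23527 failures per 1e9 hours (nearest whole number)

λ = 2.353e-05 /h, FIT = 23527


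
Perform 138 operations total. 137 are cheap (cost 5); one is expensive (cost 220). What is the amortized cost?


Formula: Amortized cost = Total cost / Operations
Total cost = (137 * 5) + (1 * 220)
Total cost = 685 + 220 = 905
Amortized = 905 / 138 = 6.558

6.558


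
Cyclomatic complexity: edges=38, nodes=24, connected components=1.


Formula: V(G) = E - N + 2P
V(G) = 38 - 24 + 2*1
V(G) = 14 + 2
V(G) = 16

16


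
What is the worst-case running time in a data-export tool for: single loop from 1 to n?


Reasoning: one pass through n items
Complexity: O(n)

O(n)


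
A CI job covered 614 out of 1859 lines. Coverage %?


Coverage = covered / total * 100
Coverage = 614 / 1859 * 100
Coverage = 33.03%

33.03%


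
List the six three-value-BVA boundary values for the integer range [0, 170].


Range: [0, 170]
Boundaries: just below min, min, min+1, max-1, max, just above max
Values: [-1, 0, 1, 169, 170, 171]

[-1, 0, 1, 169, 170, 171]


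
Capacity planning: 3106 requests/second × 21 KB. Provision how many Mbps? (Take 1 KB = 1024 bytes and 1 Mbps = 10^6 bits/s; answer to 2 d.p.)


Formula: Mbps = payload_bytes * RPS * 8 / 1e6
Payload per request = 21 KB = 21 * 1024 = 21504 bytes
Total bytes/sec = 21504 * 3106 = 66791424
Total bits/sec = 66791424 * 8 = 534331392
Mbps = 534331392 / 1e6 = 534.33

534.33 Mbps


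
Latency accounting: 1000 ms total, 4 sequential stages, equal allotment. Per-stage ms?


Formula: per_stage = total_budget / stages
per_stage = 1000 / 4
per_stage = 250.0 ms

250.0 ms


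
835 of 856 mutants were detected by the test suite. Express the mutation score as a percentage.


Mutation score = killed / total * 100
Mutation score = 835 / 856 * 100
Mutation score = 97.55%

97.55%


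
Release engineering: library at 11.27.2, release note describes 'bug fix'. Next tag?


Current: 11.27.2
Change category: 'bug fix' → patch bump
SemVer rule: patch bump → increment PATCH (MAJOR and MINOR unchanged)
New: 11.27.3

11.27.3


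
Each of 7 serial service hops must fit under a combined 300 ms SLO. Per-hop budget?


Formula: per_stage = total_budget / stages
per_stage = 300 / 7
per_stage = 42.86 ms

42.86 ms


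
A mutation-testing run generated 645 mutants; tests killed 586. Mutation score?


Mutation score = killed / total * 100
Mutation score = 586 / 645 * 100
Mutation score = 90.85%

90.85%


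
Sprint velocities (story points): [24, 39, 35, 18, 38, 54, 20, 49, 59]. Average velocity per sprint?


Formula: Avg velocity = Total points / Number of sprints
Points: [24, 39, 35, 18, 38, 54, 20, 49, 59]
Sum = 24 + 39 + 35 + 18 + 38 + 54 + 20 + 49 + 59 = 336
Avg velocity = 336 / 9 = 37.33 points/sprint

37.33 points/sprint


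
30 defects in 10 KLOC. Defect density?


Defect density = defects / KLOC
Defect density = 30 / 10
Defect density = 3.0 defects/KLOC

3.0 defects/KLOC


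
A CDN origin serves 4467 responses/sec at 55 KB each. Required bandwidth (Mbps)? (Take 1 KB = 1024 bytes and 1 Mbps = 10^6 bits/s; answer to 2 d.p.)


Formula: Mbps = payload_bytes * RPS * 8 / 1e6
Payload per request = 55 KB = 55 * 1024 = 56320 bytes
Total bytes/sec = 56320 * 4467 = 251581440
Total bits/sec = 251581440 * 8 = 2012651520
Mbps = 2012651520 / 1e6 = 2012.65

2012.65 Mbps


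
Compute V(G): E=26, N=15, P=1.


Formula: V(G) = E - N + 2P
V(G) = 26 - 15 + 2*1
V(G) = 11 + 2
V(G) = 13

13


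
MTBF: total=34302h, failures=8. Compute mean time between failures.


Formula: MTBF = Total operating time / Number of failures
MTBF = 34302 / 8
MTBF = 4287.75 hours

4287.75 hours


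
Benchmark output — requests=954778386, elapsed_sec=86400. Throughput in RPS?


Formula: throughput = requests / seconds
throughput = 954778386 / 86400
throughput = 11050.68 requests/second

11050.68 requests/second


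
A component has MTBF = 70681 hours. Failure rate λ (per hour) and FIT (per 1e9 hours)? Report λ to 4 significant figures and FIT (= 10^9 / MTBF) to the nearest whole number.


Formula: λ = 1 / MTBF; FIT = λ × 1e9 = 1e9 / MTBF
λ = 1 / 70681 ≈ 1.415e-05 failures/hour
FIT = 1e9 / 70681 ≈ 14148 failures per 1e9 hours (nearest whole number)

λ = 1.415e-05 /h, FIT = 14148


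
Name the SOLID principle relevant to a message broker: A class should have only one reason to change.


This describes the Single Responsibility Principle (SRP)

Single Responsibility Principle (SRP)


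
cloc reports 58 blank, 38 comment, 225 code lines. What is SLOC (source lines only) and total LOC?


Total LOC = blank + comment + code
Total LOC = 58 + 38 + 225 = 321
SLOC (source only) = code = 225

Total LOC: 321, SLOC: 225


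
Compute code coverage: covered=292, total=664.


Coverage = covered / total * 100
Coverage = 292 / 664 * 100
Coverage = 43.98%

43.98%


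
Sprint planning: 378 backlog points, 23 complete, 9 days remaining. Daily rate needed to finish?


Formula: Required rate = Remaining points / Days left
Remaining = 378 - 23 = 355 points
Required rate = 355 / 9 = 39.44 points/day

39.44 points/day


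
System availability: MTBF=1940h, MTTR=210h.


Availability = MTBF / (MTBF + MTTR)
Availability = 1940 / (1940 + 210)
Availability = 1940 / 2150
Availability = 90.2326%

90.2326%


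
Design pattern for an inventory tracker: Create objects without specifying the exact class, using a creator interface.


This matches the Factory Method pattern

Factory Method


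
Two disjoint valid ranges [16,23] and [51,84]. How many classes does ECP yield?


Valid ranges: [16,23] and [51,84]
Class 1: x < 16 — invalid
Class 2: 16 ≤ x ≤ 23 — valid
Class 3: 23 < x < 51 — invalid (gap between ranges)
Class 4: 51 ≤ x ≤ 84 — valid
Class 5: x > 84 — invalid
Total equivalence classes: 5

5 equivalence classes


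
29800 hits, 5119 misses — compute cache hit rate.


Formula: hit rate = hits / (hits + misses) * 100
hit rate = 29800 / (29800 + 5119) * 100
hit rate = 29800 / 34919 * 100
hit rate = 85.34%

85.34%


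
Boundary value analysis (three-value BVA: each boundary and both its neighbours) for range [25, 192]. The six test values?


Range: [25, 192]
Boundaries: just below min, min, min+1, max-1, max, just above max
Values: [24, 25, 26, 191, 192, 193]

[24, 25, 26, 191, 192, 193]


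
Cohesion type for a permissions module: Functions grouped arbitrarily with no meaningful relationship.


Reasoning: Worst: random grouping
Type: Coincidental cohesion

Coincidental cohesion


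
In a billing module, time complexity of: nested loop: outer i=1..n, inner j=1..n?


Reasoning: n iterations times n iterations
Complexity: O(n^2)

O(n^2)


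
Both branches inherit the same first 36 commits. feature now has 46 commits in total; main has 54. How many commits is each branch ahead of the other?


Common ancestor: commit #36
feature commits after divergence: 46 - 36 = 10
main commits after divergence: 54 - 36 = 18
feature is 10 commits ahead of main
main is 18 commits ahead of feature

feature ahead: 10, main ahead: 18


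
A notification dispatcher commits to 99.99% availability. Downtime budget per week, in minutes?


Formula: allowed downtime = period * (100 - SLA) / 100
Period (week) = 10080 minutes
Unavailability fraction = (100 - 99.99) / 100
Allowed downtime = 10080 * (100 - 99.99) / 100
Allowed downtime = 1.008 minutes

1.008 minutes


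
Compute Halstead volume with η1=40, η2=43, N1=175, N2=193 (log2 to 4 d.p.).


Formula: V = N * log2(η), where N = N1 + N2 and η = η1 + η2
η = 40 + 43 = 83
N = 175 + 193 = 368
log2(83) ≈ 6.3750
V = 368 * 6.3750 = 2346.00

2346.00


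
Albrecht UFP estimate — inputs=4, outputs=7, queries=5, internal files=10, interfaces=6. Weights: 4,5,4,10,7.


UFP = EI*4 + EO*5 + EQ*4 + ILF*10 + EIF*7
UFP = 4*4 + 7*5 + 5*4 + 10*10 + 6*7
UFP = 16 + 35 + 20 + 100 + 42
UFP = 213

213


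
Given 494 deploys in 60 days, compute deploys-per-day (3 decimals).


Formula: deployments per day = releases / days
= 494 / 60
= 8.233 deploys/day
(equivalently, 57.63 deploys/week)

8.233 deploys/day


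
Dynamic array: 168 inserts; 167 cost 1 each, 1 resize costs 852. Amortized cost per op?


Formula: Amortized cost = Total cost / Operations
Total cost = (167 * 1) + (1 * 852)
Total cost = 167 + 852 = 1019
Amortized = 1019 / 168 = 6.0655

6.0655


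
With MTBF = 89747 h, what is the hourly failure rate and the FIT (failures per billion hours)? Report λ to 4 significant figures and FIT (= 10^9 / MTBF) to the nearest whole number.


Formula: λ = 1 / MTBF; FIT = λ × 1e9 = 1e9 / MTBF
λ = 1 / 89747 ≈ 1.114e-05 failures/hour
FIT = 1e9 / 89747 ≈ 11142 failures per 1e9 hours (nearest whole number)

λ = 1.114e-05 /h, FIT = 11142


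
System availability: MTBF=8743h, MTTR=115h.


Availability = MTBF / (MTBF + MTTR)
Availability = 8743 / (8743 + 115)
Availability = 8743 / 8858
Availability = 98.7017%

98.7017%


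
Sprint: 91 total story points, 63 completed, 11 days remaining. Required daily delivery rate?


Formula: Required rate = Remaining points / Days left
Remaining = 91 - 63 = 28 points
Required rate = 28 / 11 = 2.55 points/day

2.55 points/day


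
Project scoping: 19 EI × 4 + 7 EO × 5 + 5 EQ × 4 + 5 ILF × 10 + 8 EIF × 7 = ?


UFP = EI*4 + EO*5 + EQ*4 + ILF*10 + EIF*7
UFP = 19*4 + 7*5 + 5*4 + 5*10 + 8*7
UFP = 76 + 35 + 20 + 50 + 56
UFP = 237

237


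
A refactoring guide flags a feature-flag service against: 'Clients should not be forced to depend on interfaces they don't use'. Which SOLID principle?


This describes the Interface Segregation Principle (ISP)

Interface Segregation Principle (ISP)


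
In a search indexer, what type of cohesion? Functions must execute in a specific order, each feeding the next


Reasoning: Output of one is input to next
Type: Sequential cohesion

Sequential cohesion


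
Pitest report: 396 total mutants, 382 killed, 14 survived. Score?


Mutation score = killed / total * 100
Mutation score = 382 / 396 * 100
Mutation score = 96.46%

96.46%


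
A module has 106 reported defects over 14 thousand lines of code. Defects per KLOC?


Defect density = defects / KLOC
Defect density = 106 / 14
Defect density = 7.571 defects/KLOC

7.571 defects/KLOC


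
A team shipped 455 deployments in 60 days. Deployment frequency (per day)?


Formula: deployments per day = releases / days
= 455 / 60
= 7.583 deploys/day
(equivalently, 53.08 deploys/week)

7.583 deploys/day


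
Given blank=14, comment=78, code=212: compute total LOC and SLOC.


Total LOC = blank + comment + code
Total LOC = 14 + 78 + 212 = 304
SLOC (source only) = code = 212

Total LOC: 304, SLOC: 212


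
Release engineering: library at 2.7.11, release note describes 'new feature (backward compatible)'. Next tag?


Current: 2.7.11
Change category: 'new feature (backward compatible)' → minor bump
SemVer rule: minor bump → increment MINOR, reset PATCH to 0 (MAJOR unchanged)
New: 2.8.0

2.8.0


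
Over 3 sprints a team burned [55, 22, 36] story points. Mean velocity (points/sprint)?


Formula: Avg velocity = Total points / Number of sprints
Points: [55, 22, 36]
Sum = 55 + 22 + 36 = 113
Avg velocity = 113 / 3 = 37.67 points/sprint

37.67 points/sprint


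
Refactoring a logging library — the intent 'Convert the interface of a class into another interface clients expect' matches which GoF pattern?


This matches the Adapter pattern

Adapter


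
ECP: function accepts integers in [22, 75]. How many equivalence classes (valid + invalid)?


Valid range: [22, 75]
Class 1: x < 22 — invalid
Class 2: 22 ≤ x ≤ 75 — valid
Class 3: x > 75 — invalid
Total equivalence classes: 3

3 equivalence classes


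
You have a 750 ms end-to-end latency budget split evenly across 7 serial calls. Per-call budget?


Formula: per_stage = total_budget / stages
per_stage = 750 / 7
per_stage = 107.14 ms

107.14 ms


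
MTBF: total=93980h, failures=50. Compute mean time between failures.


Formula: MTBF = Total operating time / Number of failures
MTBF = 93980 / 50
MTBF = 1879.6 hours

1879.6 hours


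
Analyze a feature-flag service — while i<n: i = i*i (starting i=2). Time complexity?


Reasoning: squaring drives double-exponential growth; iterations ~ log log n
Complexity: O(log log n)

O(log log n)


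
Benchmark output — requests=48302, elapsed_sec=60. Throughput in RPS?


Formula: throughput = requests / seconds
throughput = 48302 / 60
throughput = 805.03 requests/second

805.03 requests/second


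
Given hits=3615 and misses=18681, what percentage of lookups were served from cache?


Formula: hit rate = hits / (hits + misses) * 100
hit rate = 3615 / (3615 + 18681) * 100
hit rate = 3615 / 22296 * 100
hit rate = 16.21%

16.21%


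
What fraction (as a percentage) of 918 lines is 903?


Coverage = covered / total * 100
Coverage = 903 / 918 * 100
Coverage = 98.37%

98.37%


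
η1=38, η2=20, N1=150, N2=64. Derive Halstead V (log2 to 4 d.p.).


Formula: V = N * log2(η), where N = N1 + N2 and η = η1 + η2
η = 38 + 20 = 58
N = 150 + 64 = 214
log2(58) ≈ 5.8580
V = 214 * 5.8580 = 1253.61

1253.61


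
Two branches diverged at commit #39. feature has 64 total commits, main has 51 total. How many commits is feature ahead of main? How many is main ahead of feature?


Common ancestor: commit #39
feature commits after divergence: 64 - 39 = 25
main commits after divergence: 51 - 39 = 12
feature is 25 commits ahead of main
main is 12 commits ahead of feature

feature ahead: 25, main ahead: 12


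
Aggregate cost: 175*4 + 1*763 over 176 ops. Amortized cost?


Formula: Amortized cost = Total cost / Operations
Total cost = (175 * 4) + (1 * 763)
Total cost = 700 + 763 = 1463
Amortized = 1463 / 176 = 8.3125

8.3125


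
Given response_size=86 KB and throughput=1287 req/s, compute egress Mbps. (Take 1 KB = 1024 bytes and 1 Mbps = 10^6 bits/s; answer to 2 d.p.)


Formula: Mbps = payload_bytes * RPS * 8 / 1e6
Payload per request = 86 KB = 86 * 1024 = 88064 bytes
Total bytes/sec = 88064 * 1287 = 113338368
Total bits/sec = 113338368 * 8 = 906706944
Mbps = 906706944 / 1e6 = 906.71

906.71 Mbps


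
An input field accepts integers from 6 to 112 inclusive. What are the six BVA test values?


Range: [6, 112]
Boundaries: just below min, min, min+1, max-1, max, just above max
Values: [5, 6, 7, 111, 112, 113]

[5, 6, 7, 111, 112, 113]


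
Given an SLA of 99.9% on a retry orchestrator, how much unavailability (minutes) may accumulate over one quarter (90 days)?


Formula: allowed downtime = period * (100 - SLA) / 100
Period (quarter (90 days)) = 129600 minutes
Unavailability fraction = (100 - 99.9) / 100
Allowed downtime = 129600 * (100 - 99.9) / 100
Allowed downtime = 129.6 minutes

129.6 minutes


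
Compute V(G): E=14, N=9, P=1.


Formula: V(G) = E - N + 2P
V(G) = 14 - 9 + 2*1
V(G) = 5 + 2
V(G) = 7

7


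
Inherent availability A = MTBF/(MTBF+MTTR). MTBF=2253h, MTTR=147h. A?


Availability = MTBF / (MTBF + MTTR)
Availability = 2253 / (2253 + 147)
Availability = 2253 / 2400
Availability = 93.875%

93.875%


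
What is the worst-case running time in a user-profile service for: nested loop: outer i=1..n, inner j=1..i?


Reasoning: triangle: n(n+1)/2 ~ n^2/2
Complexity: O(n^2)

O(n^2)


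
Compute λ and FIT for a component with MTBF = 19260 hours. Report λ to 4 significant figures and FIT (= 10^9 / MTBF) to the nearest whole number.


Formula: λ = 1 / MTBF; FIT = λ × 1e9 = 1e9 / MTBF
λ = 1 / 19260 ≈ 5.192e-05 failures/hour
FIT = 1e9 / 19260 ≈ 51921 failures per 1e9 hours (nearest whole number)

λ = 5.192e-05 /h, FIT = 51921


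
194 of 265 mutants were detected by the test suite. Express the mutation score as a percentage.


Mutation score = killed / total * 100
Mutation score = 194 / 265 * 100
Mutation score = 73.21%

73.21%


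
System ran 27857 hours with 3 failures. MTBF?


Formula: MTBF = Total operating time / Number of failures
MTBF = 27857 / 3
MTBF = 9285.67 hours

9285.67 hours


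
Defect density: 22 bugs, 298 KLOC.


Defect density = defects / KLOC
Defect density = 22 / 298
Defect density = 0.074 defects/KLOC

0.074 defects/KLOC


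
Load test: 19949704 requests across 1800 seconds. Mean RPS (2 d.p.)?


Formula: throughput = requests / seconds
throughput = 19949704 / 1800
throughput = 11083.17 requests/second

11083.17 requests/second


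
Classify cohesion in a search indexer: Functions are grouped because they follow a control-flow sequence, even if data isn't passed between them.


Reasoning: Grouped by order of execution within a routine, not by data flow
Type: Procedural cohesion

Procedural cohesion


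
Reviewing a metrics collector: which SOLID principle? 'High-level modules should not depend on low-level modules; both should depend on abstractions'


This describes the Dependency Inversion Principle (DIP)

Dependency Inversion Principle (DIP)


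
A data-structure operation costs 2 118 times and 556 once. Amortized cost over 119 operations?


Formula: Amortized cost = Total cost / Operations
Total cost = (118 * 2) + (1 * 556)
Total cost = 236 + 556 = 792
Amortized = 792 / 119 = 6.6555

6.6555


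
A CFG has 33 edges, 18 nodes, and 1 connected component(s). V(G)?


Formula: V(G) = E - N + 2P
V(G) = 33 - 18 + 2*1
V(G) = 15 + 2
V(G) = 17

17


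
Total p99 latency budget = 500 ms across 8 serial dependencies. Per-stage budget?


Formula: per_stage = total_budget / stages
per_stage = 500 / 8
per_stage = 62.5 ms

62.5 ms


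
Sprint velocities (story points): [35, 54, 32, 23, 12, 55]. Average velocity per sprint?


Formula: Avg velocity = Total points / Number of sprints
Points: [35, 54, 32, 23, 12, 55]
Sum = 35 + 54 + 32 + 23 + 12 + 55 = 211
Avg velocity = 211 / 6 = 35.17 points/sprint

35.17 points/sprint


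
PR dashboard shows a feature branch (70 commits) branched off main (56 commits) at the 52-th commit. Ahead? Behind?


Common ancestor: commit #52
feature commits after divergence: 70 - 52 = 18
main commits after divergence: 56 - 52 = 4
feature is 18 commits ahead of main
main is 4 commits ahead of feature

feature ahead: 18, main ahead: 4


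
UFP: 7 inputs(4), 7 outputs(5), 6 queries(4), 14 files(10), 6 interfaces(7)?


UFP = EI*4 + EO*5 + EQ*4 + ILF*10 + EIF*7
UFP = 7*4 + 7*5 + 6*4 + 14*10 + 6*7
UFP = 28 + 35 + 24 + 140 + 42
UFP = 269

269


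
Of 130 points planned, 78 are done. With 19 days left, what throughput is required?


Formula: Required rate = Remaining points / Days left
Remaining = 130 - 78 = 52 points
Required rate = 52 / 19 = 2.74 points/day

2.74 points/day


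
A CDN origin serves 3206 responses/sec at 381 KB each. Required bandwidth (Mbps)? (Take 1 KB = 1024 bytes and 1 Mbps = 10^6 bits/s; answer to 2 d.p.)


Formula: Mbps = payload_bytes * RPS * 8 / 1e6
Payload per request = 381 KB = 381 * 1024 = 390144 bytes
Total bytes/sec = 390144 * 3206 = 1250801664
Total bits/sec = 1250801664 * 8 = 10006413312
Mbps = 10006413312 / 1e6 = 10006.41

10006.41 Mbps


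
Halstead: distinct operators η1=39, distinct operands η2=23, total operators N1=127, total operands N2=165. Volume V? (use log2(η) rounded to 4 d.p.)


Formula: V = N * log2(η), where N = N1 + N2 and η = η1 + η2
η = 39 + 23 = 62
N = 127 + 165 = 292
log2(62) ≈ 5.9542
V = 292 * 5.9542 = 1738.63

1738.63


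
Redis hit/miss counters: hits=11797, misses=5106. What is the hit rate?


Formula: hit rate = hits / (hits + misses) * 100
hit rate = 11797 / (11797 + 5106) * 100
hit rate = 11797 / 16903 * 100
hit rate = 69.79%

69.79%


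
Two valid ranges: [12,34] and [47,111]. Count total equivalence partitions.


Valid ranges: [12,34] and [47,111]
Class 1: x < 12 — invalid
Class 2: 12 ≤ x ≤ 34 — valid
Class 3: 34 < x < 47 — invalid (gap between ranges)
Class 4: 47 ≤ x ≤ 111 — valid
Class 5: x > 111 — invalid
Total equivalence classes: 5

5 equivalence classes


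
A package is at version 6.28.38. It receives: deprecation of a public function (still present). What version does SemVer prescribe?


Current: 6.28.38
Change category: 'deprecation of a public function (still present)' → minor bump
SemVer rule: minor bump → increment MINOR, reset PATCH to 0 (MAJOR unchanged)
New: 6.29.0

6.29.0


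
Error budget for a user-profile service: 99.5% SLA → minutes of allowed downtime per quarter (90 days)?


Formula: allowed downtime = period * (100 - SLA) / 100
Period (quarter (90 days)) = 129600 minutes
Unavailability fraction = (100 - 99.5) / 100
Allowed downtime = 129600 * (100 - 99.5) / 100
Allowed downtime = 648.0 minutes

648.0 minutes


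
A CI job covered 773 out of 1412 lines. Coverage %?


Coverage = covered / total * 100
Coverage = 773 / 1412 * 100
Coverage = 54.75%

54.75%


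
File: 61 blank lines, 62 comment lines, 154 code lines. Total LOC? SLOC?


Total LOC = blank + comment + code
Total LOC = 61 + 62 + 154 = 277
SLOC (source only) = code = 154

Total LOC: 277, SLOC: 154


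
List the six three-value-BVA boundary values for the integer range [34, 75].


Range: [34, 75]
Boundaries: just below min, min, min+1, max-1, max, just above max
Values: [33, 34, 35, 74, 75, 76]

[33, 34, 35, 74, 75, 76]


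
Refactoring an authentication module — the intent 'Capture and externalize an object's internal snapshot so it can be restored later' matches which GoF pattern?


This matches the Memento pattern

Memento


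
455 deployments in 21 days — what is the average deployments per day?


Formula: deployments per day = releases / days
= 455 / 21
= 21.667 deploys/day
(equivalently, 151.67 deploys/week)

21.667 deploys/day


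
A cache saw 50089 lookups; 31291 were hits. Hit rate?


Formula: hit rate = hits / (hits + misses) * 100
hit rate = 31291 / (31291 + 18798) * 100
hit rate = 31291 / 50089 * 100
hit rate = 62.47%

62.47%


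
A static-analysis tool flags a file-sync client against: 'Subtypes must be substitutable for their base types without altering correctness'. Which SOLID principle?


This describes the Liskov Substitution Principle (LSP)

Liskov Substitution Principle (LSP)


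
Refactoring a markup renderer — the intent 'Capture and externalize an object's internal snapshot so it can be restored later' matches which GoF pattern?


This matches the Memento pattern

Memento


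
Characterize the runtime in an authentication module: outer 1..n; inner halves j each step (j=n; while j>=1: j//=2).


Reasoning: n times log n
Complexity: O(n log n)

O(n log n)


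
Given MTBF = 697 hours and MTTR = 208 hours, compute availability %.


Availability = MTBF / (MTBF + MTTR)
Availability = 697 / (697 + 208)
Availability = 697 / 905
Availability = 77.0166%

77.0166%


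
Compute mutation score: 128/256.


Mutation score = killed / total * 100
Mutation score = 128 / 256 * 100
Mutation score = 50.0%

50.0%


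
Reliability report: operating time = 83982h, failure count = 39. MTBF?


Formula: MTBF = Total operating time / Number of failures
MTBF = 83982 / 39
MTBF = 2153.38 hours

2153.38 hours


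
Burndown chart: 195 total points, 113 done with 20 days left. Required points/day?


Formula: Required rate = Remaining points / Days left
Remaining = 195 - 113 = 82 points
Required rate = 82 / 20 = 4.1 points/day

4.1 points/day


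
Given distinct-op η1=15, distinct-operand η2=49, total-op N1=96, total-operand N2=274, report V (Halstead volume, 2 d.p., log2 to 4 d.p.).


Formula: V = N * log2(η), where N = N1 + N2 and η = η1 + η2
η = 15 + 49 = 64
N = 96 + 274 = 370
log2(64) ≈ 6.0000
V = 370 * 6.0000 = 2220.00

2220.00


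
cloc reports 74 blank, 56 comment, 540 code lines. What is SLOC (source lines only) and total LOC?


Total LOC = blank + comment + code
Total LOC = 74 + 56 + 540 = 670
SLOC (source only) = code = 540

Total LOC: 670, SLOC: 540


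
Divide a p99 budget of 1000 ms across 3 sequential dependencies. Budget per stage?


Formula: per_stage = total_budget / stages
per_stage = 1000 / 3
per_stage = 333.33 ms

333.33 ms


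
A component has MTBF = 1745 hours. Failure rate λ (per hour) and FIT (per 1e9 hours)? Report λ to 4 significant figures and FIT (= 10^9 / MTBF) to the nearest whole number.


Formula: λ = 1 / MTBF; FIT = λ × 1e9 = 1e9 / MTBF
λ = 1 / 1745 ≈ 5.731e-04 failures/hour
FIT = 1e9 / 1745 ≈ 573066 failures per 1e9 hours (nearest whole number)

λ = 5.731e-04 /h, FIT = 573066


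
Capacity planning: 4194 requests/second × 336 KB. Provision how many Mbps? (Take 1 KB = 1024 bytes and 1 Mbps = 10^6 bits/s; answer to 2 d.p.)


Formula: Mbps = payload_bytes * RPS * 8 / 1e6
Payload per request = 336 KB = 336 * 1024 = 344064 bytes
Total bytes/sec = 344064 * 4194 = 1443004416
Total bits/sec = 1443004416 * 8 = 11544035328
Mbps = 11544035328 / 1e6 = 11544.04

11544.04 Mbps


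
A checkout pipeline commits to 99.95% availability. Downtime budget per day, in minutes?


Formula: allowed downtime = period * (100 - SLA) / 100
Period (day) = 1440 minutes
Unavailability fraction = (100 - 99.95) / 100
Allowed downtime = 1440 * (100 - 99.95) / 100
Allowed downtime = 0.72 minutes

0.72 minutes


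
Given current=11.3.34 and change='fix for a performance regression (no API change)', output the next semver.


Current: 11.3.34
Change category: 'fix for a performance regression (no API change)' → patch bump
SemVer rule: patch bump → increment PATCH (MAJOR and MINOR unchanged)
New: 11.3.35

11.3.35


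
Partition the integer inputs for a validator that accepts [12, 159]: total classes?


Valid range: [12, 159]
Class 1: x < 12 — invalid
Class 2: 12 ≤ x ≤ 159 — valid
Class 3: x > 159 — invalid
Total equivalence classes: 3

3 equivalence classes


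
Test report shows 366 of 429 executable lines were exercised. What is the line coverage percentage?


Coverage = covered / total * 100
Coverage = 366 / 429 * 100
Coverage = 85.31%

85.31%


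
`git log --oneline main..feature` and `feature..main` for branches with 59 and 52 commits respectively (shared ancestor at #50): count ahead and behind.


Common ancestor: commit #50
feature commits after divergence: 59 - 50 = 9
main commits after divergence: 52 - 50 = 2
feature is 9 commits ahead of main
main is 2 commits ahead of feature

feature ahead: 9, main ahead: 2


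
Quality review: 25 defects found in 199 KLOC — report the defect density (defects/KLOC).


Defect density = defects / KLOC
Defect density = 25 / 199
Defect density = 0.126 defects/KLOC

0.126 defects/KLOC


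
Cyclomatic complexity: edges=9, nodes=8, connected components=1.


Formula: V(G) = E - N + 2P
V(G) = 9 - 8 + 2*1
V(G) = 1 + 2
V(G) = 3

3


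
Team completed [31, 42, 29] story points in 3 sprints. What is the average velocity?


Formula: Avg velocity = Total points / Number of sprints
Points: [31, 42, 29]
Sum = 31 + 42 + 29 = 102
Avg velocity = 102 / 3 = 34.0 points/sprint

34.0 points/sprint


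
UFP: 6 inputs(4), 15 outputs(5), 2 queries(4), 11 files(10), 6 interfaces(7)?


UFP = EI*4 + EO*5 + EQ*4 + ILF*10 + EIF*7
UFP = 6*4 + 15*5 + 2*4 + 11*10 + 6*7
UFP = 24 + 75 + 8 + 110 + 42
UFP = 259

259


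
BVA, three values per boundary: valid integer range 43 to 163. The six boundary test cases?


Range: [43, 163]
Boundaries: just below min, min, min+1, max-1, max, just above max
Values: [42, 43, 44, 162, 163, 164]

[42, 43, 44, 162, 163, 164]


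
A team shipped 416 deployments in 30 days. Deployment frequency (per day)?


Formula: deployments per day = releases / days
= 416 / 30
= 13.867 deploys/day
(equivalently, 97.07 deploys/week)

13.867 deploys/day


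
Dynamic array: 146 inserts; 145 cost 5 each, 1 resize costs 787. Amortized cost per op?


Formula: Amortized cost = Total cost / Operations
Total cost = (145 * 5) + (1 * 787)
Total cost = 725 + 787 = 1512
Amortized = 1512 / 146 = 10.3562

10.3562
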